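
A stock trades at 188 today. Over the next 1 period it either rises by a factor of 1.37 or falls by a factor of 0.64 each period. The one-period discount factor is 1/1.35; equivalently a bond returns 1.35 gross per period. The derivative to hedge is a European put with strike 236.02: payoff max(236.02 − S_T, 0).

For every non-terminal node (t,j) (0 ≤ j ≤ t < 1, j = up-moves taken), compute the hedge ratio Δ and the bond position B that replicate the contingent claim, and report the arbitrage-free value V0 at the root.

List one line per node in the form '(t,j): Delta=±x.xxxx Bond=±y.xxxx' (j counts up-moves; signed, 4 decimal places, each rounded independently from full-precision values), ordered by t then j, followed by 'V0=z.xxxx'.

(0,0): Delta=-0.8430 Bond=160.8412
V0=2.3480

Since d<R<u, set p* = (R−d)/(u−d) = 0.9726; price each node as the discounted p*-expectation of its children.
At expiry t=1: V(1,0)=115.7000, V(1,1)=0.0000
Node (0,0) S=188.0000: V=(p*·0.0000+(1−p*)·115.7000)/1.35=2.3480; Δ=(0.0000−115.7000)/(257.5600−120.3200)=-0.8430; B=V−Δ·S=160.8412
Each (Δ,B) replicates both successor values, so the strategy is self-financing and V0 is arbitrage-free.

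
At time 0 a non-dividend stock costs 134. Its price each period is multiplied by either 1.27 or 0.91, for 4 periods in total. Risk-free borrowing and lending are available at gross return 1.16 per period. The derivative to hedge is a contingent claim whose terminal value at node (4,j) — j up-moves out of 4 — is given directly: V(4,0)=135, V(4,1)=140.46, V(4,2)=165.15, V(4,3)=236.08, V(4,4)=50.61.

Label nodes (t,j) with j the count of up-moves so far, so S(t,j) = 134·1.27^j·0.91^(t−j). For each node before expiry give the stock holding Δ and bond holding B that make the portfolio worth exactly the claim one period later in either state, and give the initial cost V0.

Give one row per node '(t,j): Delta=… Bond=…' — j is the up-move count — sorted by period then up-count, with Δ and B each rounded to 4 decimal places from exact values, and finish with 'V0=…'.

Risk-neutral probability p* = (R−d)/(u−d) = (1.16−0.91)/(1.27−0.91) = 0.6944.
Terminal payoffs: V(4,0)=135.0000, V(4,1)=140.4600, V(4,2)=165.1500, V(4,3)=236.0800, V(4,4)=50.6100
Node (3,0) S=100.9785: V=(p*·140.4600+(1−p*)·135.0000)/1.16=119.6480; Δ=(140.4600−135.0000)/(128.2427−91.8904)=0.1502; B=V−Δ·S=104.4813
Node (3,1) S=140.9261: V=(p*·165.1500+(1−p*)·140.4600)/1.16=135.8671; Δ=(165.1500−140.4600)/(178.9761−128.2427)=0.4867; B=V−Δ·S=67.2838
Node (3,2) S=196.6770: V=(p*·236.0800+(1−p*)·165.1500)/1.16=184.8336; Δ=(236.0800−165.1500)/(249.7798−178.9761)=1.0018; B=V−Δ·S=-12.1942
Node (3,3) S=274.4833: V=(p*·50.6100+(1−p*)·236.0800)/1.16=92.4840; Δ=(50.6100−236.0800)/(348.5938−249.7798)=-1.8770; B=V−Δ·S=607.6784
Node (2,0) S=110.9654: V=(p*·135.8671+(1−p*)·119.6480)/1.16=112.8545; Δ=(135.8671−119.6480)/(140.9261−100.9785)=0.4060; B=V−Δ·S=67.8015
Node (2,1) S=154.8638: V=(p*·184.8336+(1−p*)·135.8671)/1.16=146.4410; Δ=(184.8336−135.8671)/(196.6770−140.9261)=0.8783; B=V−Δ·S=10.4230
Node (2,2) S=216.1286: V=(p*·92.4840+(1−p*)·184.8336)/1.16=104.0534; Δ=(92.4840−184.8336)/(274.4833−196.6770)=-1.1869; B=V−Δ·S=360.5801
Node (1,0) S=121.9400: V=(p*·146.4410+(1−p*)·112.8545)/1.16=117.3952; Δ=(146.4410−112.8545)/(154.8638−110.9654)=0.7651; B=V−Δ·S=24.0994
Node (1,1) S=170.1800: V=(p*·104.0534+(1−p*)·146.4410)/1.16=100.8665; Δ=(104.0534−146.4410)/(216.1286−154.8638)=-0.6919; B=V−Δ·S=218.6100
Node (0,0) S=134.0000: V=(p*·100.8665+(1−p*)·117.3952)/1.16=91.3077; Δ=(100.8665−117.3952)/(170.1800−121.9400)=-0.3426; B=V−Δ·S=137.2209
Self-financing check: at every node Δ·S+B equals the discounted successor values.

(0,0): Delta=-0.3426 Bond=137.2209
(1,0): Delta=0.7651 Bond=24.0994
(1,1): Delta=-0.6919 Bond=218.6100
(2,0): Delta=0.4060 Bond=67.8015
(2,1): Delta=0.8783 Bond=10.4230
(2,2): Delta=-1.1869 Bond=360.5801
(3,0): Delta=0.1502 Bond=104.4813
(3,1): Delta=0.4867 Bond=67.2838
(3,2): Delta=1.0018 Bond=-12.1942
(3,3): Delta=-1.8770 Bond=607.6784
V0=91.3077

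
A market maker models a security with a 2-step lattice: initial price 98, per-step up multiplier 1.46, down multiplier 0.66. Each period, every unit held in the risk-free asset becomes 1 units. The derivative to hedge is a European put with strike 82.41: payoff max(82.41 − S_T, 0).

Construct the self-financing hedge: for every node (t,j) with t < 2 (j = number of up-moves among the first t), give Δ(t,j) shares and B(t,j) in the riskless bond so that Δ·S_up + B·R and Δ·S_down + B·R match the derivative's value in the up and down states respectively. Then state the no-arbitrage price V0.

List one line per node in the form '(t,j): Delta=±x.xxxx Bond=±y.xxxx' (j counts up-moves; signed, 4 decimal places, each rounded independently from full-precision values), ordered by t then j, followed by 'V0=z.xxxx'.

The replicating-portfolio and risk-neutral prices coincide; use p* = (1−0.66)/(1.46−0.66) = 0.4250 for the latter.
Payoff layer (t=2): V(2,0)=39.7212, V(2,1)=0.0000, V(2,2)=0.0000
Node (1,0) S=64.6800: V=(p*·0.0000+(1−p*)·39.7212)/1=22.8397; Δ=(0.0000−39.7212)/(94.4328−42.6888)=-0.7676; B=V−Δ·S=72.4912
Node (1,1) S=143.0800: V=(p*·0.0000+(1−p*)·0.0000)/1=0.0000; Δ=(0.0000−0.0000)/(208.8968−94.4328)=0.0000; B=V−Δ·S=0.0000
Node (0,0) S=98.0000: V=(p*·0.0000+(1−p*)·22.8397)/1=13.1328; Δ=(0.0000−22.8397)/(143.0800−64.6800)=-0.2913; B=V−Δ·S=41.6824
Check: Δ(0,0)·S0 + B(0,0) = 13.1328 = V0.

(0,0): Delta=-0.2913 Bond=41.6824
(1,0): Delta=-0.7676 Bond=72.4912
(1,1): Delta=0.0000 Bond=0.0000
V0=13.1328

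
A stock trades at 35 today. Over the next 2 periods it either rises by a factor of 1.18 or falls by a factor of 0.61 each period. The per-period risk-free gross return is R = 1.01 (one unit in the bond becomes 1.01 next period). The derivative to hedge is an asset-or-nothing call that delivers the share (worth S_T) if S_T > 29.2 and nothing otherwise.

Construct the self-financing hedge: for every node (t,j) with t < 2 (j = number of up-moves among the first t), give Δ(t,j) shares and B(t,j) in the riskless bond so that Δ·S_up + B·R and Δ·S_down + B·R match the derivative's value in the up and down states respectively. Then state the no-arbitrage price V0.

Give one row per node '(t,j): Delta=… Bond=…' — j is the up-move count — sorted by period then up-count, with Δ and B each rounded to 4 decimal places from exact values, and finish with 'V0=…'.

(0,0): Delta=1.6973 Bond=-35.8781
(1,0): Delta=0.0000 Bond=0.0000
(1,1): Delta=2.0702 Bond=-51.6376
V0=23.5266

Since d<R<u, set p* = (R−d)/(u−d) = 0.7018; price each node as the discounted p*-expectation of its children.
Terminal values V(2,·): V(2,0)=0.0000, V(2,1)=0.0000, V(2,2)=48.7340
(1,0): S=21.3500. Δ = (V_up−V_dn)/(S_up−S_dn) = (0.0000−0.0000)/(25.1930−13.0235) = 0.0000. V = [p*·0.0000 + (1−p*)·0.0000]/1.01 = 0.0000. B = V − Δ·S = 0.0000.
(1,1): S=41.3000. Δ = (V_up−V_dn)/(S_up−S_dn) = (48.7340−0.0000)/(48.7340−25.1930) = 2.0702. V = [p*·48.7340 + (1−p*)·0.0000]/1.01 = 33.8607. B = V − Δ·S = -51.6376.
(0,0): S=35.0000. Δ = (V_up−V_dn)/(S_up−S_dn) = (33.8607−0.0000)/(41.3000−21.3500) = 1.6973. V = [p*·33.8607 + (1−p*)·0.0000]/1.01 = 23.5266. B = V − Δ·S = -35.8781.
Self-financing check: at every node Δ·S+B equals the discounted successor values.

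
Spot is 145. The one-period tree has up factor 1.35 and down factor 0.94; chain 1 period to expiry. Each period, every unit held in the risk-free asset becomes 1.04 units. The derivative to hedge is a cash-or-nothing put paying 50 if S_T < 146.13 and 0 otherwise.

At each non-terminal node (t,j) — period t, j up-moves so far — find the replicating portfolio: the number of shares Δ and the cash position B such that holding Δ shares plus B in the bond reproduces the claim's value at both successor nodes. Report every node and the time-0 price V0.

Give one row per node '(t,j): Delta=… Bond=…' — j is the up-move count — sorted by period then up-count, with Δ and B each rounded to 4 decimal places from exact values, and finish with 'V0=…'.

(0,0): Delta=-0.8410 Bond=158.3021
V0=36.3508

The replicating-portfolio and risk-neutral prices coincide; use p* = (1.04−0.94)/(1.35−0.94) = 0.2439 for the latter.
Terminal payoffs: V(1,0)=50.0000, V(1,1)=0.0000
(0,0): S=145.0000. Δ = (V_up−V_dn)/(S_up−S_dn) = (0.0000−50.0000)/(195.7500−136.3000) = -0.8410. V = [p*·0.0000 + (1−p*)·50.0000]/1.04 = 36.3508. B = V − Δ·S = 158.3021.
The time-0 hedge costs 36.3508, which is the no-arbitrage price.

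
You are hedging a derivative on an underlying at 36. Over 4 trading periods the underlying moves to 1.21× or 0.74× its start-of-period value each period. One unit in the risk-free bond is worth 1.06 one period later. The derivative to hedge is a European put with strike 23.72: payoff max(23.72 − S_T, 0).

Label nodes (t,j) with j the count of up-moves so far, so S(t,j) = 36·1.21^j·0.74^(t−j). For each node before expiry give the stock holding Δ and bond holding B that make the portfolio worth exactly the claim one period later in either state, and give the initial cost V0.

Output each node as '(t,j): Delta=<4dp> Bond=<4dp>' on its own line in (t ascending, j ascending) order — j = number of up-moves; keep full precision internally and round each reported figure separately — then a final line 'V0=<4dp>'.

Under the risk-neutral measure, an up-move has probability p* = (R−d)/(u−d) = 0.6809 and values discount at R = 1.06.
Terminal payoffs: V(4,0)=12.9248, V(4,1)=6.0684, V(4,2)=0.0000, V(4,3)=0.0000, V(4,4)=0.0000
(3,0): S=14.5881. Δ = (V_up−V_dn)/(S_up−S_dn) = (6.0684−12.9248)/(17.6516−10.7952) = -1.0000. V = [p*·6.0684 + (1−p*)·12.9248]/1.06 = 7.7893. B = V − Δ·S = 22.3774.
(3,1): S=23.8535. Δ = (V_up−V_dn)/(S_up−S_dn) = (0.0000−6.0684)/(28.8627−17.6516) = -0.5413. V = [p*·0.0000 + (1−p*)·6.0684]/1.06 = 1.8271. B = V − Δ·S = 14.7387.
(3,2): S=39.0036. Δ = (V_up−V_dn)/(S_up−S_dn) = (0.0000−0.0000)/(47.1944−28.8627) = 0.0000. V = [p*·0.0000 + (1−p*)·0.0000]/1.06 = 0.0000. B = V − Δ·S = 0.0000.
(3,3): S=63.7762. Δ = (V_up−V_dn)/(S_up−S_dn) = (0.0000−0.0000)/(77.1692−47.1944) = 0.0000. V = [p*·0.0000 + (1−p*)·0.0000]/1.06 = 0.0000. B = V − Δ·S = 0.0000.
(2,0): S=19.7136. Δ = (V_up−V_dn)/(S_up−S_dn) = (1.8271−7.7893)/(23.8535−14.5881) = -0.6435. V = [p*·1.8271 + (1−p*)·7.7893]/1.06 = 3.5188. B = V − Δ·S = 16.2043.
(2,1): S=32.2344. Δ = (V_up−V_dn)/(S_up−S_dn) = (0.0000−1.8271)/(39.0036−23.8535) = -0.1206. V = [p*·0.0000 + (1−p*)·1.8271]/1.06 = 0.5501. B = V − Δ·S = 4.4376.
(2,2): S=52.7076. Δ = (V_up−V_dn)/(S_up−S_dn) = (0.0000−0.0000)/(63.7762−39.0036) = 0.0000. V = [p*·0.0000 + (1−p*)·0.0000]/1.06 = 0.0000. B = V − Δ·S = 0.0000.
(1,0): S=26.6400. Δ = (V_up−V_dn)/(S_up−S_dn) = (0.5501−3.5188)/(32.2344−19.7136) = -0.2371. V = [p*·0.5501 + (1−p*)·3.5188]/1.06 = 1.4128. B = V − Δ·S = 7.7292.
(1,1): S=43.5600. Δ = (V_up−V_dn)/(S_up−S_dn) = (0.0000−0.5501)/(52.7076−32.2344) = -0.0269. V = [p*·0.0000 + (1−p*)·0.5501]/1.06 = 0.1656. B = V − Δ·S = 1.3361.
(0,0): S=36.0000. Δ = (V_up−V_dn)/(S_up−S_dn) = (0.1656−1.4128)/(43.5600−26.6400) = -0.0737. V = [p*·0.1656 + (1−p*)·1.4128]/1.06 = 0.5318. B = V − Δ·S = 3.1853.
Root portfolio cost Δ·36+B reproduces V0=0.5318.

(0,0): Delta=-0.0737 Bond=3.1853
(1,0): Delta=-0.2371 Bond=7.7292
(1,1): Delta=-0.0269 Bond=1.3361
(2,0): Delta=-0.6435 Bond=16.2043
(2,1): Delta=-0.1206 Bond=4.4376
(2,2): Delta=0.0000 Bond=0.0000
(3,0): Delta=-1.0000 Bond=22.3774
(3,1): Delta=-0.5413 Bond=14.7387
(3,2): Delta=0.0000 Bond=0.0000
(3,3): Delta=0.0000 Bond=0.0000
V0=0.5318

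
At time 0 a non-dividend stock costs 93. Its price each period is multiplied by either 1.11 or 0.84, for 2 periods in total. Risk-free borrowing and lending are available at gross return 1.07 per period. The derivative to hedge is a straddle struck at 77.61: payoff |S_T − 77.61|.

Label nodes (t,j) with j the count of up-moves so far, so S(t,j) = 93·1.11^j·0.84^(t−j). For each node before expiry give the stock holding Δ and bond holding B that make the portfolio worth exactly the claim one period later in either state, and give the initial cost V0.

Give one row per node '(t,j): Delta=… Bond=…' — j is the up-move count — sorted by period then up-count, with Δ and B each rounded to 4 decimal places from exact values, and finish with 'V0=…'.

(0,0): Delta=0.8678 Bond=-55.0318
(1,0): Delta=-0.1368 Bond=19.5961
(1,1): Delta=1.0000 Bond=-72.5327
V0=25.6721

Under the risk-neutral measure, an up-move has probability p* = (R−d)/(u−d) = 0.8519 and values discount at R = 1.07.
Terminal payoffs: V(2,0)=11.9892, V(2,1)=9.1032, V(2,2)=36.9753
(1,0): S=78.1200. Δ = (V_up−V_dn)/(S_up−S_dn) = (9.1032−11.9892)/(86.7132−65.6208) = -0.1368. V = [p*·9.1032 + (1−p*)·11.9892]/1.07 = 8.9072. B = V − Δ·S = 19.5961.
(1,1): S=103.2300. Δ = (V_up−V_dn)/(S_up−S_dn) = (36.9753−9.1032)/(114.5853−86.7132) = 1.0000. V = [p*·36.9753 + (1−p*)·9.1032]/1.07 = 30.6973. B = V − Δ·S = -72.5327.
(0,0): S=93.0000. Δ = (V_up−V_dn)/(S_up−S_dn) = (30.6973−8.9072)/(103.2300−78.1200) = 0.8678. V = [p*·30.6973 + (1−p*)·8.9072]/1.07 = 25.6721. B = V − Δ·S = -55.0318.
The time-0 hedge costs 25.6721, which is the no-arbitrage price.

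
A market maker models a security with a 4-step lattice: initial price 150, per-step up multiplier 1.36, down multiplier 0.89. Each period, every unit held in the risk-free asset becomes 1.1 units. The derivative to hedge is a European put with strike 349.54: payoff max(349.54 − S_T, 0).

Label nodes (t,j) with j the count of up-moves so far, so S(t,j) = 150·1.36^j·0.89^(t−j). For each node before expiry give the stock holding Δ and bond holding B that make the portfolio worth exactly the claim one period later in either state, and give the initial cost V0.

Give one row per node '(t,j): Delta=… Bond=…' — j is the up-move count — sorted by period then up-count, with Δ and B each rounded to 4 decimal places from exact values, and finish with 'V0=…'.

(0,0): Delta=-0.8445 Bond=219.8648
(1,0): Delta=-1.0000 Bond=262.6146
(1,1): Delta=-0.7185 Bond=216.1443
(2,0): Delta=-1.0000 Bond=288.8760
(2,1): Delta=-1.0000 Bond=288.8760
(2,2): Delta=-0.4903 Bond=174.4707
(3,0): Delta=-1.0000 Bond=317.7636
(3,1): Delta=-1.0000 Bond=317.7636
(3,2): Delta=-1.0000 Bond=317.7636
(3,3): Delta=-0.0774 Bond=36.1087
V0=93.1943

Since d<R<u, set p* = (R−d)/(u−d) = 0.4468; price each node as the discounted p*-expectation of its children.
At expiry t=4: V(4,0)=255.4266, V(4,1)=205.7263, V(4,2)=129.7798, V(4,3)=13.7266, V(4,4)=0.0000
  t=3,j=0: stock 105.7454 → up 143.8137 (V=205.7263), down 94.1134 (V=255.4266). Price 212.0183; hedge Δ=-1.0000, bond B=317.7636.
  t=3,j=1: stock 161.5884 → up 219.7602 (V=129.7798), down 143.8137 (V=205.7263). Price 156.1752; hedge Δ=-1.0000, bond B=317.7636.
  t=3,j=2: stock 246.9216 → up 335.8134 (V=13.7266), down 219.7602 (V=129.7798). Price 70.8420; hedge Δ=-1.0000, bond B=317.7636.
  t=3,j=3: stock 377.3184 → up 513.1530 (V=0.0000), down 335.8134 (V=13.7266). Price 6.9031; hedge Δ=-0.0774, bond B=36.1087.
  t=2,j=0: stock 118.8150 → up 161.5884 (V=156.1752), down 105.7454 (V=212.0183). Price 170.0610; hedge Δ=-1.0000, bond B=288.8760.
  t=2,j=1: stock 181.5600 → up 246.9216 (V=70.8420), down 161.5884 (V=156.1752). Price 107.3160; hedge Δ=-1.0000, bond B=288.8760.
  t=2,j=2: stock 277.4400 → up 377.3184 (V=6.9031), down 246.9216 (V=70.8420). Price 38.4305; hedge Δ=-0.4903, bond B=174.4707.
  t=1,j=0: stock 133.5000 → up 181.5600 (V=107.3160), down 118.8150 (V=170.0610). Price 129.1146; hedge Δ=-1.0000, bond B=262.6146.
  t=1,j=1: stock 204.0000 → up 277.4400 (V=38.4305), down 181.5600 (V=107.3160). Price 69.5795; hedge Δ=-0.7185, bond B=216.1443.
  t=0,j=0: stock 150.0000 → up 204.0000 (V=69.5795), down 133.5000 (V=129.1146). Price 93.1943; hedge Δ=-0.8445, bond B=219.8648.
Root portfolio cost Δ·150+B reproduces V0=93.1943.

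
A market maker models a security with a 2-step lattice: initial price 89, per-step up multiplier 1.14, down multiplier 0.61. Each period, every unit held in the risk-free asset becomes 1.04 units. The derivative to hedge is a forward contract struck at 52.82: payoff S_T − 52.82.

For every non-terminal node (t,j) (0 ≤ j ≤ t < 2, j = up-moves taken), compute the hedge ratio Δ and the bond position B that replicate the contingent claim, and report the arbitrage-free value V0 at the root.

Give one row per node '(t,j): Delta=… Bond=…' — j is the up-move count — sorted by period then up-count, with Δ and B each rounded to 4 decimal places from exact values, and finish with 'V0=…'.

The replicating-portfolio and risk-neutral prices coincide; use p* = (1.04−0.61)/(1.14−0.61) = 0.8113 for the latter.
Payoff layer (t=2): V(2,0)=-19.7031, V(2,1)=9.0706, V(2,2)=62.8444
Node (1,0) S=54.2900: V=(p*·9.0706+(1−p*)·-19.7031)/1.04=3.5015; Δ=(9.0706−-19.7031)/(61.8906−33.1169)=1.0000; B=V−Δ·S=-50.7885
Node (1,1) S=101.4600: V=(p*·62.8444+(1−p*)·9.0706)/1.04=50.6715; Δ=(62.8444−9.0706)/(115.6644−61.8906)=1.0000; B=V−Δ·S=-50.7885
Node (0,0) S=89.0000: V=(p*·50.6715+(1−p*)·3.5015)/1.04=40.1649; Δ=(50.6715−3.5015)/(101.4600−54.2900)=1.0000; B=V−Δ·S=-48.8351
Root portfolio cost Δ·89+B reproduces V0=40.1649.

(0,0): Delta=1.0000 Bond=-48.8351
(1,0): Delta=1.0000 Bond=-50.7885
(1,1): Delta=1.0000 Bond=-50.7885
V0=40.1649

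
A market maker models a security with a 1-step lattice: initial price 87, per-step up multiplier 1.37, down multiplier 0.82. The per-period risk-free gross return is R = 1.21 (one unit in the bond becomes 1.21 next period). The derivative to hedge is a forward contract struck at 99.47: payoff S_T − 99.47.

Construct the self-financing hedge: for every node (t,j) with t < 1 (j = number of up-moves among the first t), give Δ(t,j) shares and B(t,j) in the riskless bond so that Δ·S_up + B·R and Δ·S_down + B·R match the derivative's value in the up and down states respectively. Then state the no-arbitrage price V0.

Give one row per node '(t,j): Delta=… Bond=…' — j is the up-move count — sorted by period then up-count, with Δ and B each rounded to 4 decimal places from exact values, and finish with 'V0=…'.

Risk-neutral probability p* = (R−d)/(u−d) = (1.21−0.82)/(1.37−0.82) = 0.7091.
Terminal payoffs: V(1,0)=-28.1300, V(1,1)=19.7200
  t=0,j=0: stock 87.0000 → up 119.1900 (V=19.7200), down 71.3400 (V=-28.1300). Price 4.7934; hedge Δ=1.0000, bond B=-82.2066.
Each (Δ,B) replicates both successor values, so the strategy is self-financing and V0 is arbitrage-free.

(0,0): Delta=1.0000 Bond=-82.2066
V0=4.7934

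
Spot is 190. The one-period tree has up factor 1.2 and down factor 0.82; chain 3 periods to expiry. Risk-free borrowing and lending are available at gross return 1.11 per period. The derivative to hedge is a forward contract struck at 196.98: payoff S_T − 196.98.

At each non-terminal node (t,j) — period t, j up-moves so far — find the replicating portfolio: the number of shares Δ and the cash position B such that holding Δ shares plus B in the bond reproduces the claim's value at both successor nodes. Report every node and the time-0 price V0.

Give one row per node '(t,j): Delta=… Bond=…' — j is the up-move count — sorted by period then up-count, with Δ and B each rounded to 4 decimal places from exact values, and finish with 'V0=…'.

(0,0): Delta=1.0000 Bond=-144.0301
(1,0): Delta=1.0000 Bond=-159.8734
(1,1): Delta=1.0000 Bond=-159.8734
(2,0): Delta=1.0000 Bond=-177.4595
(2,1): Delta=1.0000 Bond=-177.4595
(2,2): Delta=1.0000 Bond=-177.4595
V0=45.9699

The replicating-portfolio and risk-neutral prices coincide; use p* = (1.11−0.82)/(1.2−0.82) = 0.7632 for the latter.
Terminal values V(3,·): V(3,0)=-92.2201, V(3,1)=-43.6728, V(3,2)=27.3720, V(3,3)=131.3400
Node (2,0) S=127.7560: V=(p*·-43.6728+(1−p*)·-92.2201)/1.11=-49.7035; Δ=(-43.6728−-92.2201)/(153.3072−104.7599)=1.0000; B=V−Δ·S=-177.4595
Node (2,1) S=186.9600: V=(p*·27.3720+(1−p*)·-43.6728)/1.11=9.5005; Δ=(27.3720−-43.6728)/(224.3520−153.3072)=1.0000; B=V−Δ·S=-177.4595
Node (2,2) S=273.6000: V=(p*·131.3400+(1−p*)·27.3720)/1.11=96.1405; Δ=(131.3400−27.3720)/(328.3200−224.3520)=1.0000; B=V−Δ·S=-177.4595
Node (1,0) S=155.8000: V=(p*·9.5005+(1−p*)·-49.7035)/1.11=-4.0734; Δ=(9.5005−-49.7035)/(186.9600−127.7560)=1.0000; B=V−Δ·S=-159.8734
Node (1,1) S=228.0000: V=(p*·96.1405+(1−p*)·9.5005)/1.11=68.1266; Δ=(96.1405−9.5005)/(273.6000−186.9600)=1.0000; B=V−Δ·S=-159.8734
Node (0,0) S=190.0000: V=(p*·68.1266+(1−p*)·-4.0734)/1.11=45.9699; Δ=(68.1266−-4.0734)/(228.0000−155.8000)=1.0000; B=V−Δ·S=-144.0301
Self-financing check: at every node Δ·S+B equals the discounted successor values.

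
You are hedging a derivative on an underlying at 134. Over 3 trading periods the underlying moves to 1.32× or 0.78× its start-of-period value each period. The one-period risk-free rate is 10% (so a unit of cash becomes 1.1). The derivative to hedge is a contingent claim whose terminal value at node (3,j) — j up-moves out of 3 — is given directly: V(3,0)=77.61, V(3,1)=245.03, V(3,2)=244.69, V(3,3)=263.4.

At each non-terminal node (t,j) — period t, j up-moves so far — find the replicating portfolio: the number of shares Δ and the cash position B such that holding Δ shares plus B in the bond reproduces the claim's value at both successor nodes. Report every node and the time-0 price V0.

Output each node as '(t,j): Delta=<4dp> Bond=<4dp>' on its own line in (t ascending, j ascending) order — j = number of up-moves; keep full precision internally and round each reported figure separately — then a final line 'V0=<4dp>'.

(0,0): Delta=0.3905 Bond=126.0179
(1,0): Delta=1.0954 Bond=64.9504
(1,1): Delta=0.1042 Bond=189.2673
(2,0): Delta=3.8029 Bond=-149.2899
(2,1): Delta=-0.0046 Bond=223.2010
(2,2): Delta=0.1484 Bond=197.8768
V0=178.3513

The replicating-portfolio and risk-neutral prices coincide; use p* = (1.1−0.78)/(1.32−0.78) = 0.5926 for the latter.
Payoff layer (t=3): V(3,0)=77.6100, V(3,1)=245.0300, V(3,2)=244.6900, V(3,3)=263.4000
  t=2,j=0: stock 81.5256 → up 107.6138 (V=245.0300), down 63.5900 (V=77.6100). Price 160.7471; hedge Δ=3.8029, bond B=-149.2899.
  t=2,j=1: stock 137.9664 → up 182.1156 (V=244.6900), down 107.6138 (V=245.0300). Price 222.5714; hedge Δ=-0.0046, bond B=223.2010.
  t=2,j=2: stock 233.4816 → up 308.1957 (V=263.4000), down 182.1156 (V=244.6900). Price 232.5249; hedge Δ=0.1484, bond B=197.8768.
  t=1,j=0: stock 104.5200 → up 137.9664 (V=222.5714), down 81.5256 (V=160.7471). Price 179.4398; hedge Δ=1.0954, bond B=64.9504.
  t=1,j=1: stock 176.8800 → up 233.4816 (V=232.5249), down 137.9664 (V=222.5714). Price 207.6998; hedge Δ=0.1042, bond B=189.2673.
  t=0,j=0: stock 134.0000 → up 176.8800 (V=207.6998), down 104.5200 (V=179.4398). Price 178.3513; hedge Δ=0.3905, bond B=126.0179.
Check: Δ(0,0)·S0 + B(0,0) = 178.3513 = V0.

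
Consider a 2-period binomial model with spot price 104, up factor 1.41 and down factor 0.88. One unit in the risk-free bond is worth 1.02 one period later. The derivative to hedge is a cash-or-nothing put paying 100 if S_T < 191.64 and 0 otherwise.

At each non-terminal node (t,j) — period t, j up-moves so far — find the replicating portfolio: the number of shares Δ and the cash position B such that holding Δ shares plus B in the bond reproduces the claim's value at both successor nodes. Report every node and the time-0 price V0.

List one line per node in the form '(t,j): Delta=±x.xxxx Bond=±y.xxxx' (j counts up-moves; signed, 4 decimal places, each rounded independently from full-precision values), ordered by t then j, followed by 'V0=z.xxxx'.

The replicating-portfolio and risk-neutral prices coincide; use p* = (1.02−0.88)/(1.41−0.88) = 0.2642 for the latter.
At expiry t=2: V(2,0)=100.0000, V(2,1)=100.0000, V(2,2)=0.0000
  t=1,j=0: stock 91.5200 → up 129.0432 (V=100.0000), down 80.5376 (V=100.0000). Price 98.0392; hedge Δ=0.0000, bond B=98.0392.
  t=1,j=1: stock 146.6400 → up 206.7624 (V=0.0000), down 129.0432 (V=100.0000). Price 72.1421; hedge Δ=-1.2867, bond B=260.8213.
  t=0,j=0: stock 104.0000 → up 146.6400 (V=72.1421), down 91.5200 (V=98.0392). Price 89.4103; hedge Δ=-0.4698, bond B=138.2728.
The time-0 hedge costs 89.4103, which is the no-arbitrage price.

(0,0): Delta=-0.4698 Bond=138.2728
(1,0): Delta=0.0000 Bond=98.0392
(1,1): Delta=-1.2867 Bond=260.8213
V0=89.4103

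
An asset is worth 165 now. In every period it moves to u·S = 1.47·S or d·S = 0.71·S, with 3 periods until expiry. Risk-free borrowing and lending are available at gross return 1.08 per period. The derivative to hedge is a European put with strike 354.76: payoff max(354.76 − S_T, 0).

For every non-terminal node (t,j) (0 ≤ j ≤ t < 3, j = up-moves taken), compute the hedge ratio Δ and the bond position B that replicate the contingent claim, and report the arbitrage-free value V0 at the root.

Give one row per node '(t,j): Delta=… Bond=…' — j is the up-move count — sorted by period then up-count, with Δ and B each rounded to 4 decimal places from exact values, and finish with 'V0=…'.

(0,0): Delta=-0.7256 Bond=251.8501
(1,0): Delta=-1.0000 Bond=304.1495
(1,1): Delta=-0.5858 Bond=238.1087
(2,0): Delta=-1.0000 Bond=328.4815
(2,1): Delta=-1.0000 Bond=328.4815
(2,2): Delta=-0.3750 Bond=181.9780
V0=132.1338

Since d<R<u, set p* = (R−d)/(u−d) = 0.4868; price each node as the discounted p*-expectation of its children.
At expiry t=3: V(3,0)=295.7047, V(3,1)=232.4905, V(3,2)=101.6106, V(3,3)=0.0000
(2,0): S=83.1765. Δ = (V_up−V_dn)/(S_up−S_dn) = (232.4905−295.7047)/(122.2695−59.0553) = -1.0000. V = [p*·232.4905 + (1−p*)·295.7047]/1.08 = 245.3050. B = V − Δ·S = 328.4815.
(2,1): S=172.2105. Δ = (V_up−V_dn)/(S_up−S_dn) = (101.6106−232.4905)/(253.1494−122.2695) = -1.0000. V = [p*·101.6106 + (1−p*)·232.4905]/1.08 = 156.2710. B = V − Δ·S = 328.4815.
(2,2): S=356.5485. Δ = (V_up−V_dn)/(S_up−S_dn) = (0.0000−101.6106)/(524.1263−253.1494) = -0.3750. V = [p*·0.0000 + (1−p*)·101.6106]/1.08 = 48.2799. B = V − Δ·S = 181.9780.
(1,0): S=117.1500. Δ = (V_up−V_dn)/(S_up−S_dn) = (156.2710−245.3050)/(172.2105−83.1765) = -1.0000. V = [p*·156.2710 + (1−p*)·245.3050]/1.08 = 186.9995. B = V − Δ·S = 304.1495.
(1,1): S=242.5500. Δ = (V_up−V_dn)/(S_up−S_dn) = (48.2799−156.2710)/(356.5485−172.2105) = -0.5858. V = [p*·48.2799 + (1−p*)·156.2710]/1.08 = 96.0152. B = V − Δ·S = 238.1087.
(0,0): S=165.0000. Δ = (V_up−V_dn)/(S_up−S_dn) = (96.0152−186.9995)/(242.5500−117.1500) = -0.7256. V = [p*·96.0152 + (1−p*)·186.9995]/1.08 = 132.1338. B = V − Δ·S = 251.8501.
Each (Δ,B) replicates both successor values, so the strategy is self-financing and V0 is arbitrage-free.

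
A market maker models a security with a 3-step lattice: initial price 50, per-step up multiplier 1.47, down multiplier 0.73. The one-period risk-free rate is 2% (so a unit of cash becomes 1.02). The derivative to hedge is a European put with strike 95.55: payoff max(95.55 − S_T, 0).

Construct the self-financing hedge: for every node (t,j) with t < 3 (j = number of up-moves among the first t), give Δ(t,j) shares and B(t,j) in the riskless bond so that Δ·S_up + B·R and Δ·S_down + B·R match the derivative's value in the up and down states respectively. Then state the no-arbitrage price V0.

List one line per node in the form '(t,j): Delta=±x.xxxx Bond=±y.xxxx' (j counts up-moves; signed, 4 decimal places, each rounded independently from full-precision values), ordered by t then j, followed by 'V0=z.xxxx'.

(0,0): Delta=-0.7476 Bond=81.0052
(1,0): Delta=-1.0000 Bond=91.8397
(1,1): Delta=-0.5530 Bond=68.3273
(2,0): Delta=-1.0000 Bond=93.6765
(2,1): Delta=-1.0000 Bond=93.6765
(2,2): Delta=-0.2086 Bond=32.4793
V0=43.6276

Risk-neutral probability p* = (R−d)/(u−d) = (1.02−0.73)/(1.47−0.73) = 0.3919.
Terminal values V(3,·): V(3,0)=76.0992, V(3,1)=56.3819, V(3,2)=16.6772, V(3,3)=0.0000
(2,0): S=26.6450. Δ = (V_up−V_dn)/(S_up−S_dn) = (56.3819−76.0992)/(39.1681−19.4508) = -1.0000. V = [p*·56.3819 + (1−p*)·76.0992]/1.02 = 67.0315. B = V − Δ·S = 93.6765.
(2,1): S=53.6550. Δ = (V_up−V_dn)/(S_up−S_dn) = (16.6772−56.3819)/(78.8728−39.1681) = -1.0000. V = [p*·16.6772 + (1−p*)·56.3819]/1.02 = 40.0215. B = V − Δ·S = 93.6765.
(2,2): S=108.0450. Δ = (V_up−V_dn)/(S_up−S_dn) = (0.0000−16.6772)/(158.8261−78.8728) = -0.2086. V = [p*·0.0000 + (1−p*)·16.6772]/1.02 = 9.9427. B = V − Δ·S = 32.4793.
(1,0): S=36.5000. Δ = (V_up−V_dn)/(S_up−S_dn) = (40.0215−67.0315)/(53.6550−26.6450) = -1.0000. V = [p*·40.0215 + (1−p*)·67.0315]/1.02 = 55.3397. B = V − Δ·S = 91.8397.
(1,1): S=73.5000. Δ = (V_up−V_dn)/(S_up−S_dn) = (9.9427−40.0215)/(108.0450−53.6550) = -0.5530. V = [p*·9.9427 + (1−p*)·40.0215]/1.02 = 27.6802. B = V − Δ·S = 68.3273.
(0,0): S=50.0000. Δ = (V_up−V_dn)/(S_up−S_dn) = (27.6802−55.3397)/(73.5000−36.5000) = -0.7476. V = [p*·27.6802 + (1−p*)·55.3397]/1.02 = 43.6276. B = V − Δ·S = 81.0052.
Root portfolio cost Δ·50+B reproduces V0=43.6276.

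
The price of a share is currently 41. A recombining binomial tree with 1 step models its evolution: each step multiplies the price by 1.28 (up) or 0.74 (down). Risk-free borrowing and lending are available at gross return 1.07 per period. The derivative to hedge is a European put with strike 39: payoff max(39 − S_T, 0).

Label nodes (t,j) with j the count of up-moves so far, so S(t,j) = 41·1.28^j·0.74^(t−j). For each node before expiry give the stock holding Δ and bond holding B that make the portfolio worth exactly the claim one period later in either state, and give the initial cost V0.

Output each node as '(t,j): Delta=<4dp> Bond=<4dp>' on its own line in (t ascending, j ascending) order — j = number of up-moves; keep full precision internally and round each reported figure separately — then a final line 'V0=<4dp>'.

No-arbitrage ⇒ martingale measure with p* = (R−d)/(u−d) = 0.6111.
Payoff layer (t=1): V(1,0)=8.6600, V(1,1)=0.0000
Node (0,0) S=41.0000: V=(p*·0.0000+(1−p*)·8.6600)/1.07=3.1475; Δ=(0.0000−8.6600)/(52.4800−30.3400)=-0.3911; B=V−Δ·S=19.1845
Check: Δ(0,0)·S0 + B(0,0) = 3.1475 = V0.

(0,0): Delta=-0.3911 Bond=19.1845
V0=3.1475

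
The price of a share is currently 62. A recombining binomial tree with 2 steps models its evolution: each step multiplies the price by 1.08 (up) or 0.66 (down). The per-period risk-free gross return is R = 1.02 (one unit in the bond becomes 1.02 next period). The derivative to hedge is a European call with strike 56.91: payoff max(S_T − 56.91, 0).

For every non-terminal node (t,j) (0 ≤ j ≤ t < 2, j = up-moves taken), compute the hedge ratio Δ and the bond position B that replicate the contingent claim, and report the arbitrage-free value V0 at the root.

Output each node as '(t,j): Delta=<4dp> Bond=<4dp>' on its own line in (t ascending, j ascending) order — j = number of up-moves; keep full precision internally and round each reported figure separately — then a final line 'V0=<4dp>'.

No-arbitrage ⇒ martingale measure with p* = (R−d)/(u−d) = 0.8571.
At expiry t=2: V(2,0)=0.0000, V(2,1)=0.0000, V(2,2)=15.4068
Node (1,0) S=40.9200: V=(p*·0.0000+(1−p*)·0.0000)/1.02=0.0000; Δ=(0.0000−0.0000)/(44.1936−27.0072)=0.0000; B=V−Δ·S=0.0000
Node (1,1) S=66.9600: V=(p*·15.4068+(1−p*)·0.0000)/1.02=12.9469; Δ=(15.4068−0.0000)/(72.3168−44.1936)=0.5478; B=V−Δ·S=-23.7360
Node (0,0) S=62.0000: V=(p*·12.9469+(1−p*)·0.0000)/1.02=10.8797; Δ=(12.9469−0.0000)/(66.9600−40.9200)=0.4972; B=V−Δ·S=-19.9462
Root portfolio cost Δ·62+B reproduces V0=10.8797.

(0,0): Delta=0.4972 Bond=-19.9462
(1,0): Delta=0.0000 Bond=0.0000
(1,1): Delta=0.5478 Bond=-23.7360
V0=10.8797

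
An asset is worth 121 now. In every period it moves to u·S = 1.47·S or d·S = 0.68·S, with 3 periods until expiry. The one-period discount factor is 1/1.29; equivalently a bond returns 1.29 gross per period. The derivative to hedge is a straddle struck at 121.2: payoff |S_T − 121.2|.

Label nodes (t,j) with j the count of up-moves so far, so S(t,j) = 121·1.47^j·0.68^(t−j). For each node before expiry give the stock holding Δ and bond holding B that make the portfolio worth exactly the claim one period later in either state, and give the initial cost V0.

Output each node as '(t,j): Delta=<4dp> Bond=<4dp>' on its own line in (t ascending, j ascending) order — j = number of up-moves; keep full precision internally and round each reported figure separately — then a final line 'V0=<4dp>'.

Risk-neutral probability p* = (R−d)/(u−d) = (1.29−0.68)/(1.47−0.68) = 0.7722.
Terminal payoffs: V(3,0)=83.1537, V(3,1)=38.9529, V(3,2)=56.5989, V(3,3)=263.1593
(2,0): S=55.9504. Δ = (V_up−V_dn)/(S_up−S_dn) = (38.9529−83.1537)/(82.2471−38.0463) = -1.0000. V = [p*·38.9529 + (1−p*)·83.1537]/1.29 = 38.0031. B = V − Δ·S = 93.9535.
(2,1): S=120.9516. Δ = (V_up−V_dn)/(S_up−S_dn) = (56.5989−38.9529)/(177.7989−82.2471) = 0.1847. V = [p*·56.5989 + (1−p*)·38.9529]/1.29 = 40.7583. B = V − Δ·S = 18.4217.
(2,2): S=261.4689. Δ = (V_up−V_dn)/(S_up−S_dn) = (263.1593−56.5989)/(384.3593−177.7989) = 1.0000. V = [p*·263.1593 + (1−p*)·56.5989]/1.29 = 167.5154. B = V − Δ·S = -93.9535.
(1,0): S=82.2800. Δ = (V_up−V_dn)/(S_up−S_dn) = (40.7583−38.0031)/(120.9516−55.9504) = 0.0424. V = [p*·40.7583 + (1−p*)·38.0031]/1.29 = 31.1090. B = V − Δ·S = 27.6213.
(1,1): S=177.8700. Δ = (V_up−V_dn)/(S_up−S_dn) = (167.5154−40.7583)/(261.4689−120.9516) = 0.9021. V = [p*·167.5154 + (1−p*)·40.7583]/1.29 = 107.4683. B = V − Δ·S = -52.9837.
(0,0): S=121.0000. Δ = (V_up−V_dn)/(S_up−S_dn) = (107.4683−31.1090)/(177.8700−82.2800) = 0.7988. V = [p*·107.4683 + (1−p*)·31.1090]/1.29 = 69.8217. B = V − Δ·S = -26.8357.
Root portfolio cost Δ·121+B reproduces V0=69.8217.

(0,0): Delta=0.7988 Bond=-26.8357
(1,0): Delta=0.0424 Bond=27.6213
(1,1): Delta=0.9021 Bond=-52.9837
(2,0): Delta=-1.0000 Bond=93.9535
(2,1): Delta=0.1847 Bond=18.4217
(2,2): Delta=1.0000 Bond=-93.9535
V0=69.8217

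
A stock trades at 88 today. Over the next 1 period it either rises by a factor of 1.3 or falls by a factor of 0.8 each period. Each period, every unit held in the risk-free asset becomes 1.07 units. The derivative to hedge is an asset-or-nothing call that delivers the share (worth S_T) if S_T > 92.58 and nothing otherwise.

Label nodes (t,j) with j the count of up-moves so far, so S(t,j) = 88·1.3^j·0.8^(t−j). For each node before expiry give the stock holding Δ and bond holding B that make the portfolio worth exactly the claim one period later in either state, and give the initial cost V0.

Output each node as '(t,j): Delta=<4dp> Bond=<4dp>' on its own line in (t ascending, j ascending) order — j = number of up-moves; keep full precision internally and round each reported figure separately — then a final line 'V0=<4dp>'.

(0,0): Delta=2.6000 Bond=-171.0654
V0=57.7346

Since d<R<u, set p* = (R−d)/(u−d) = 0.5400; price each node as the discounted p*-expectation of its children.
Terminal values V(1,·): V(1,0)=0.0000, V(1,1)=114.4000
(0,0): S=88.0000. Δ = (V_up−V_dn)/(S_up−S_dn) = (114.4000−0.0000)/(114.4000−70.4000) = 2.6000. V = [p*·114.4000 + (1−p*)·0.0000]/1.07 = 57.7346. B = V − Δ·S = -171.0654.
Self-financing check: at every node Δ·S+B equals the discounted successor values.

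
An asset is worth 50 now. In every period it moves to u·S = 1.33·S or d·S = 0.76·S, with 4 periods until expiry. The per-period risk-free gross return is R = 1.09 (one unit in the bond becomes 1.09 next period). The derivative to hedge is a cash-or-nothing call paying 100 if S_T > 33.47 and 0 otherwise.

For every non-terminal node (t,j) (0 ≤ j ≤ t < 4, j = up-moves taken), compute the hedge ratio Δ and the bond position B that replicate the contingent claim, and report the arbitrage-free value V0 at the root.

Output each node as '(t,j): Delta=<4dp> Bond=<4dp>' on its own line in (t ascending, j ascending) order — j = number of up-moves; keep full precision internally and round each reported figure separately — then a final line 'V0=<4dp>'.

(0,0): Delta=0.8343 Bond=14.6560
(1,0): Delta=1.8945 Bond=-24.3134
(1,1): Delta=0.3937 Bond=45.2758
(2,0): Delta=3.2266 Bond=-64.9718
(2,1): Delta=1.3409 Bond=1.4766
(2,2): Delta=0.0000 Bond=84.1680
(3,0): Delta=0.0000 Bond=0.0000
(3,1): Delta=4.5675 Bond=-122.3242
(3,2): Delta=0.0000 Bond=91.7431
(3,3): Delta=0.0000 Bond=91.7431
V0=56.3697

No-arbitrage ⇒ martingale measure with p* = (R−d)/(u−d) = 0.5789.
Terminal payoffs: V(4,0)=0.0000, V(4,1)=0.0000, V(4,2)=100.0000, V(4,3)=100.0000, V(4,4)=100.0000
Node (3,0) S=21.9488: V=(p*·0.0000+(1−p*)·0.0000)/1.09=0.0000; Δ=(0.0000−0.0000)/(29.1919−16.6811)=0.0000; B=V−Δ·S=0.0000
Node (3,1) S=38.4104: V=(p*·100.0000+(1−p*)·0.0000)/1.09=53.1144; Δ=(100.0000−0.0000)/(51.0858−29.1919)=4.5675; B=V−Δ·S=-122.3242
Node (3,2) S=67.2182: V=(p*·100.0000+(1−p*)·100.0000)/1.09=91.7431; Δ=(100.0000−100.0000)/(89.4002−51.0858)=0.0000; B=V−Δ·S=91.7431
Node (3,3) S=117.6319: V=(p*·100.0000+(1−p*)·100.0000)/1.09=91.7431; Δ=(100.0000−100.0000)/(156.4504−89.4002)=0.0000; B=V−Δ·S=91.7431
Node (2,0) S=28.8800: V=(p*·53.1144+(1−p*)·0.0000)/1.09=28.2114; Δ=(53.1144−0.0000)/(38.4104−21.9488)=3.2266; B=V−Δ·S=-64.9718
Node (2,1) S=50.5400: V=(p*·91.7431+(1−p*)·53.1144)/1.09=69.2462; Δ=(91.7431−53.1144)/(67.2182−38.4104)=1.3409; B=V−Δ·S=1.4766
Node (2,2) S=88.4450: V=(p*·91.7431+(1−p*)·91.7431)/1.09=84.1680; Δ=(91.7431−91.7431)/(117.6319−67.2182)=0.0000; B=V−Δ·S=84.1680
Node (1,0) S=38.0000: V=(p*·69.2462+(1−p*)·28.2114)/1.09=47.6775; Δ=(69.2462−28.2114)/(50.5400−28.8800)=1.8945; B=V−Δ·S=-24.3134
Node (1,1) S=66.5000: V=(p*·84.1680+(1−p*)·69.2462)/1.09=71.4543; Δ=(84.1680−69.2462)/(88.4450−50.5400)=0.3937; B=V−Δ·S=45.2758
Node (0,0) S=50.0000: V=(p*·71.4543+(1−p*)·47.6775)/1.09=56.3697; Δ=(71.4543−47.6775)/(66.5000−38.0000)=0.8343; B=V−Δ·S=14.6560
Root portfolio cost Δ·50+B reproduces V0=56.3697.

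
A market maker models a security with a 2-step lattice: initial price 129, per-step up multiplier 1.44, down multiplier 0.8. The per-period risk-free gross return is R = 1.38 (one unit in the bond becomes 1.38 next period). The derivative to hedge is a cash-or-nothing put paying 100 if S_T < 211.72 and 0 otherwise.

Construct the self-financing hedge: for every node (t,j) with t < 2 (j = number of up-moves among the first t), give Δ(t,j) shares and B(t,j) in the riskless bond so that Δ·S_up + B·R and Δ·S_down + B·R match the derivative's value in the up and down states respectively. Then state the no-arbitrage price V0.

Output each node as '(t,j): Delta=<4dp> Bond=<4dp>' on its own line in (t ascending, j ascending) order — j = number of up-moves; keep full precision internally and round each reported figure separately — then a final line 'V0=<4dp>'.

(0,0): Delta=-0.7954 Bond=111.9939
(1,0): Delta=0.0000 Bond=72.4638
(1,1): Delta=-0.8411 Bond=163.0435
V0=9.3841

Under the risk-neutral measure, an up-move has probability p* = (R−d)/(u−d) = 0.9062 and values discount at R = 1.38.
Payoff layer (t=2): V(2,0)=100.0000, V(2,1)=100.0000, V(2,2)=0.0000
(1,0): S=103.2000. Δ = (V_up−V_dn)/(S_up−S_dn) = (100.0000−100.0000)/(148.6080−82.5600) = 0.0000. V = [p*·100.0000 + (1−p*)·100.0000]/1.38 = 72.4638. B = V − Δ·S = 72.4638.
(1,1): S=185.7600. Δ = (V_up−V_dn)/(S_up−S_dn) = (0.0000−100.0000)/(267.4944−148.6080) = -0.8411. V = [p*·0.0000 + (1−p*)·100.0000]/1.38 = 6.7935. B = V − Δ·S = 163.0435.
(0,0): S=129.0000. Δ = (V_up−V_dn)/(S_up−S_dn) = (6.7935−72.4638)/(185.7600−103.2000) = -0.7954. V = [p*·6.7935 + (1−p*)·72.4638]/1.38 = 9.3841. B = V − Δ·S = 111.9939.
Each (Δ,B) replicates both successor values, so the strategy is self-financing and V0 is arbitrage-free.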